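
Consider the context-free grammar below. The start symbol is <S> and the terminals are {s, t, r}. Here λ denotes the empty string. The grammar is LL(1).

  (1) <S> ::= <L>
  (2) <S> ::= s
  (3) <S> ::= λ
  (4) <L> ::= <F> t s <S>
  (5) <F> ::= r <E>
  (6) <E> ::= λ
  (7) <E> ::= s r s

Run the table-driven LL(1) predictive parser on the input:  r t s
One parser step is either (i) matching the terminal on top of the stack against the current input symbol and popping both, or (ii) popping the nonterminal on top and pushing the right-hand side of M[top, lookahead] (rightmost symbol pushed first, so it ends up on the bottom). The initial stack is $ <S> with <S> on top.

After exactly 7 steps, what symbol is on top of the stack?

<S>

     Stack            Input    Action
  1  $ <S>            r t s $  expand <S> ::= <L>
  2  $ <L>            r t s $  expand <L> ::= <F> t s <S>
  3  $ <S> s t <F>    r t s $  expand <F> ::= r <E>
  4  $ <S> s t <E> r  r t s $  match r
  5  $ <S> s t <E>    t s $    expand <E> ::= λ
  6  $ <S> s t        t s $    match t
  7  $ <S> s          s $      match s
Stack after step 7: $ <S> (top = <S>).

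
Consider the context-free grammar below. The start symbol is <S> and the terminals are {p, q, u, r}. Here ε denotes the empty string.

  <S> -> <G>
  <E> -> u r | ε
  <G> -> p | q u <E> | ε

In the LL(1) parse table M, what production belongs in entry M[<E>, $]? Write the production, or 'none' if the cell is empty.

FIRST(<E>) = {ε, u}
FIRST(<G>) = {ε, p, q}
FIRST(<S>) = {ε, p, q}  (via <G>)
FOLLOW(<S>) includes $ since <S> is the start symbol.
FOLLOW(<G>): in <S>-><G>, the suffix after <G> is empty, so FOLLOW(<G>) ⊇ FOLLOW(<S>) = {$}. Thus FOLLOW(<G>) = {$}.
FOLLOW(<E>): in <G>->q u <E>, the suffix after <E> is empty, so FOLLOW(<E>) ⊇ FOLLOW(<G>) = {$}. Thus FOLLOW(<E>) = {$}.
For <E> -> u r: FIRST(u r) = {u}, so it goes in M[<E>, t] for t ∈ {u}.
For <E> -> ε: FIRST(ε) = {ε}, so it goes in M[<E>, t] for t ∈ {}; since ε ∈ FIRST, also for every t ∈ FOLLOW(<E>) = {$}.

<E> -> ε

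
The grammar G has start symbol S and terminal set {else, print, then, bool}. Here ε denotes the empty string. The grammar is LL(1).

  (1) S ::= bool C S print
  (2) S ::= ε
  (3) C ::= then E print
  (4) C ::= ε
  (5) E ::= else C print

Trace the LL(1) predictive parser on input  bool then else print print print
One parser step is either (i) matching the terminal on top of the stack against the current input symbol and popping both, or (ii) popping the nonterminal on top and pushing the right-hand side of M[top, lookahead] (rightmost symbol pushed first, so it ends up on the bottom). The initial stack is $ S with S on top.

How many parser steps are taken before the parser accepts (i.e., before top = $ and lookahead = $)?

      Stack                         Input                               Action
   1  $ S                           bool then else print print print $  expand S ::= bool C S print
   2  $ print S C bool              bool then else print print print $  match bool
   3  $ print S C                   then else print print print $       expand C ::= then E print
   4  $ print S print E then        then else print print print $       match then
   5  $ print S print E             else print print print $            expand E ::= else C print
   6  $ print S print print C else  else print print print $            match else
   7  $ print S print print C       print print print $                 expand C ::= ε
   8  $ print S print print         print print print $                 match print
   9  $ print S print               print print $                       match print
  10  $ print S                     print $                             expand S ::= ε
  11  $ print                       print $                             match print
Accept reached after 11 steps.

11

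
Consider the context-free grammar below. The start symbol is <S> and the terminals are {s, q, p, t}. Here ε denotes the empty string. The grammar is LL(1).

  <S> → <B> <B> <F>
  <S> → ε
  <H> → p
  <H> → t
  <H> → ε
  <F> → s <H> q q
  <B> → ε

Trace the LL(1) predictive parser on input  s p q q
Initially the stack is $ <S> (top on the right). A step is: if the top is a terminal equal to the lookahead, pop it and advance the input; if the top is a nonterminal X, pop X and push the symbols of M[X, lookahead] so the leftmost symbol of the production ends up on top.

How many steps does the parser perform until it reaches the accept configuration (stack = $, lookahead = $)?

     Stack          Input      Action
  1  $ <S>          s p q q $  expand <S> → <B> <B> <F>
  2  $ <F> <B> <B>  s p q q $  expand <B> → ε
  3  $ <F> <B>      s p q q $  expand <B> → ε
  4  $ <F>          s p q q $  expand <F> → s <H> q q
  5  $ q q <H> s    s p q q $  match s
  6  $ q q <H>      p q q $    expand <H> → p
  7  $ q q p        p q q $    match p
  8  $ q q          q q $      match q
  9  $ q            q $        match q
Accept reached after 9 steps.

9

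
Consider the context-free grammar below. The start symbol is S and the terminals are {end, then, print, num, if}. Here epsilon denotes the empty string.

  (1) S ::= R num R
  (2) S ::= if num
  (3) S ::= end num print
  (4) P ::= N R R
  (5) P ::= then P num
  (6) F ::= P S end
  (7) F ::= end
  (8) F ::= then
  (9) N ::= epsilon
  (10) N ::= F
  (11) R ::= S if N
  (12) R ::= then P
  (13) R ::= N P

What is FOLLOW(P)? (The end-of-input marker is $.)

{$, end, if, num, then}

FIRST(S) = {end, if, then}  (via R num R)
FIRST(P) = {end, if, then}  (via N R R)
FIRST(F) = {end, if, then}  (via P S end)
FIRST(N) = {epsilon, end, if, then}  (via F)
FIRST(R) = {end, if, then}  (via S if N, N P)
FOLLOW(S) includes $ since S is the start symbol.
FOLLOW(S): in F::=P S end, S is followed by end with FIRST {end}; in R::=S if N, S is followed by if N with FIRST {if}. Thus FOLLOW(S) = {$, end, if}.
FOLLOW(P): in P::=then P num, P is followed by num with FIRST {num}; in F::=P S end, P is followed by S end with FIRST {end, if, then}; in R::=then P, the suffix after P is empty, so FOLLOW(P) ⊇ FOLLOW(R) = {$, end, if, num, then}; in R::=N P, the suffix after P is empty, so FOLLOW(P) ⊇ FOLLOW(R) = {$, end, if, num, then}. Thus FOLLOW(P) = {$, end, if, num, then}.
FOLLOW(R): in S::=R num R (occurrence 1), R is followed by num R with FIRST {num}; in S::=R num R (occurrence 2), the suffix after R is empty, so FOLLOW(R) ⊇ FOLLOW(S) = {$, end, if}; in P::=N R R (occurrence 1), R is followed by R with FIRST {end, if, then}; in P::=N R R (occurrence 2), the suffix after R is empty, so FOLLOW(R) ⊇ FOLLOW(P) = {$, end, if, num, then}. Thus FOLLOW(R) = {$, end, if, num, then}.
FOLLOW(N): in P::=N R R, N is followed by R R with FIRST {end, if, then}; in R::=S if N, the suffix after N is empty, so FOLLOW(N) ⊇ FOLLOW(R) = {$, end, if, num, then}; in R::=N P, N is followed by P with FIRST {end, if, then}. Thus FOLLOW(N) = {$, end, if, num, then}.
FOLLOW(F): in N::=F, the suffix after F is empty, so FOLLOW(F) ⊇ FOLLOW(N) = {$, end, if, num, then}. Thus FOLLOW(F) = {$, end, if, num, then}.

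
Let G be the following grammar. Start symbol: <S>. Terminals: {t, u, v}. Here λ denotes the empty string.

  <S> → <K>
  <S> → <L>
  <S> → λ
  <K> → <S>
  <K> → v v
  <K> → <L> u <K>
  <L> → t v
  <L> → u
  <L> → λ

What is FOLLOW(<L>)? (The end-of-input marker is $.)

{$, u}

FIRST(<L>) = {λ, t, u}
FIRST(<S>) = {λ, t, u, v}  (via <K>, <L>)
FIRST(<K>) = {λ, t, u, v}  (via <S>, <L> u <K>)
FOLLOW(<S>) includes $ since <S> is the start symbol.
FOLLOW(<S>): in <K>→<S>, the suffix after <S> is empty, so FOLLOW(<S>) ⊇ FOLLOW(<K>) = {$}. Thus FOLLOW(<S>) = {$}.
FOLLOW(<K>): in <S>→<K>, the suffix after <K> is empty, so FOLLOW(<K>) ⊇ FOLLOW(<S>) = {$}; in <K>→<L> u <K>, the suffix after <K> is empty (adds nothing new). Thus FOLLOW(<K>) = {$}.
FOLLOW(<L>): in <S>→<L>, the suffix after <L> is empty, so FOLLOW(<L>) ⊇ FOLLOW(<S>) = {$}; in <K>→<L> u <K>, <L> is followed by u <K> with FIRST {u}. Thus FOLLOW(<L>) = {$, u}.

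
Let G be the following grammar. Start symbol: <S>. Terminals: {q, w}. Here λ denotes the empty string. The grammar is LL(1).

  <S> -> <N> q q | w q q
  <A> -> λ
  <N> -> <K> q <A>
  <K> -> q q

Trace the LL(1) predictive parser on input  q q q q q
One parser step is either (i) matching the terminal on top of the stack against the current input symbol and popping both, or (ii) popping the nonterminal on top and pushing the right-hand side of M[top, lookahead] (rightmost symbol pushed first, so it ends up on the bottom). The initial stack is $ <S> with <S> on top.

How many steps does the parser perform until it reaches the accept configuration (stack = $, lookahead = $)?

step 1: stack=$ <S>  input=q q q q q $  — expand <S> -> <N> q q
step 2: stack=$ q q <N>  input=q q q q q $  — expand <N> -> <K> q <A>
step 3: stack=$ q q <A> q <K>  input=q q q q q $  — expand <K> -> q q
step 4: stack=$ q q <A> q q q  input=q q q q q $  — match q
step 5: stack=$ q q <A> q q  input=q q q q $  — match q
step 6: stack=$ q q <A> q  input=q q q $  — match q
step 7: stack=$ q q <A>  input=q q $  — expand <A> -> λ
step 8: stack=$ q q  input=q q $  — match q
step 9: stack=$ q  input=q $  — match q
Accept reached after 9 steps.

9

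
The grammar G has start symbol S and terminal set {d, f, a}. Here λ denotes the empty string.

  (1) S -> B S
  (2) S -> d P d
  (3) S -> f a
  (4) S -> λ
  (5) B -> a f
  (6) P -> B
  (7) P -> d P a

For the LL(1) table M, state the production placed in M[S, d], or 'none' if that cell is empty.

S -> d P d

FIRST(B) = {a}
FIRST(S) = {λ, a, d, f}  (via B S)
FIRST(P) = {a, d}  (via B)
FOLLOW(S) includes $ since S is the start symbol.
FOLLOW(S): in S->B S, the suffix after S is empty (adds nothing new). Thus FOLLOW(S) = {$}.
For S -> B S: FIRST(B S) = {a}, so it goes in M[S, t] for t ∈ {a}.
For S -> d P d: FIRST(d P d) = {d}, so it goes in M[S, t] for t ∈ {d}.
For S -> f a: FIRST(f a) = {f}, so it goes in M[S, t] for t ∈ {f}.
For S -> λ: FIRST(λ) = {λ}, so it goes in M[S, t] for t ∈ {}; since λ ∈ FIRST, also for every t ∈ FOLLOW(S) = {$}.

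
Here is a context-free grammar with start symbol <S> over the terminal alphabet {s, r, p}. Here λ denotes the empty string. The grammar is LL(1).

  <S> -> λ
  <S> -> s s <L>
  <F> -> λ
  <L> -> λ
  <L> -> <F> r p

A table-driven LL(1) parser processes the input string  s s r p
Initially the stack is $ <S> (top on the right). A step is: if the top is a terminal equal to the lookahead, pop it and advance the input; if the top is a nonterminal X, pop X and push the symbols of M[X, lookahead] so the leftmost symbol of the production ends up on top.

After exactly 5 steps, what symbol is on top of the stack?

r

step 1: stack=$ <S>  input=s s r p $  — expand <S> -> s s <L>
step 2: stack=$ <L> s s  input=s s r p $  — match s
step 3: stack=$ <L> s  input=s r p $  — match s
step 4: stack=$ <L>  input=r p $  — expand <L> -> <F> r p
step 5: stack=$ p r <F>  input=r p $  — expand <F> -> λ
Stack after step 5: $ p r (top = r).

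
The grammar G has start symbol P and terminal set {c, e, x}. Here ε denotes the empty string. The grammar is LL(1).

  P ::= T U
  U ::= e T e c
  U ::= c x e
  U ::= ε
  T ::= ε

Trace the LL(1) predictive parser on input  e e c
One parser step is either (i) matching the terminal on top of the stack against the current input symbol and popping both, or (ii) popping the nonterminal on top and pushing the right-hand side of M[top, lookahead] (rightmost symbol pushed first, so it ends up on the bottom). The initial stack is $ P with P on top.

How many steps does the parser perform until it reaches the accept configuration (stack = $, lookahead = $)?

7

step 1: stack=$ P  input=e e c $  — expand P ::= T U
step 2: stack=$ U T  input=e e c $  — expand T ::= ε
step 3: stack=$ U  input=e e c $  — expand U ::= e T e c
step 4: stack=$ c e T e  input=e e c $  — match e
step 5: stack=$ c e T  input=e c $  — expand T ::= ε
step 6: stack=$ c e  input=e c $  — match e
step 7: stack=$ c  input=c $  — match c
Accept reached after 7 steps.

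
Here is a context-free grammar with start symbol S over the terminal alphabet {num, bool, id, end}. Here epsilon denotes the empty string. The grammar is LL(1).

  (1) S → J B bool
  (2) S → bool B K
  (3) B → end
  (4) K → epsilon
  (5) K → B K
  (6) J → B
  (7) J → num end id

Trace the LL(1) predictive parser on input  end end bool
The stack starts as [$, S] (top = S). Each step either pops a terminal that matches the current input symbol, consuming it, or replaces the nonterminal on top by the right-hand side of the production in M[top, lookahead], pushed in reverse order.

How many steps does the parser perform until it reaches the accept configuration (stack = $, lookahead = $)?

step 1: stack=$ S  input=end end bool $  — expand S → J B bool
step 2: stack=$ bool B J  input=end end bool $  — expand J → B
step 3: stack=$ bool B B  input=end end bool $  — expand B → end
step 4: stack=$ bool B end  input=end end bool $  — match end
step 5: stack=$ bool B  input=end bool $  — expand B → end
step 6: stack=$ bool end  input=end bool $  — match end
step 7: stack=$ bool  input=bool $  — match bool
Accept reached after 7 steps.

7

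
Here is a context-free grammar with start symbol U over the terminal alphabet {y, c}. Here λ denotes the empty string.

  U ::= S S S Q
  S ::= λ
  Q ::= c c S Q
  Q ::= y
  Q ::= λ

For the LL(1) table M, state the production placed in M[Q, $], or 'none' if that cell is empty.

Q ::= λ

FIRST(S) = {λ}
FIRST(Q) = {λ, c, y}
FIRST(U) = {λ, c, y}  (via S S S Q)
FOLLOW(U) includes $ since U is the start symbol.
FOLLOW(U): U appears on no right-hand side. Thus FOLLOW(U) = {$}.
FOLLOW(Q): in U::=S S S Q, the suffix after Q is empty, so FOLLOW(Q) ⊇ FOLLOW(U) = {$}; in Q::=c c S Q, the suffix after Q is empty (adds nothing new). Thus FOLLOW(Q) = {$}.
For Q ::= c c S Q: FIRST(c c S Q) = {c}, so it goes in M[Q, t] for t ∈ {c}.
For Q ::= y: FIRST(y) = {y}, so it goes in M[Q, t] for t ∈ {y}.
For Q ::= λ: FIRST(λ) = {λ}, so it goes in M[Q, t] for t ∈ {}; since λ ∈ FIRST, also for every t ∈ FOLLOW(Q) = {$}.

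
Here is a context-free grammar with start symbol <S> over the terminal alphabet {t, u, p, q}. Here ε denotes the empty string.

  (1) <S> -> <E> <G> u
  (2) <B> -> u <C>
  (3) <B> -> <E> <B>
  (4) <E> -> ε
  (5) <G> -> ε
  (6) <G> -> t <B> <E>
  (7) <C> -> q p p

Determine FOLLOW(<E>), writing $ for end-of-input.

FIRST(<E>): from <E>->ε we get {ε}. So FIRST(<E>) = {ε}.
FIRST(<G>): from <G>->ε we get {ε}; from <G>->t <B> <E> we get {t}. So FIRST(<G>) = {ε, t}.
FIRST(<C>): from <C>->q p p we get {q}. So FIRST(<C>) = {q}.
FIRST(<S>): from <S>-><E> <G> u we get {t, u}. So FIRST(<S>) = {t, u}.
FIRST(<B>): from <B>->u <C> we get {u}; from <B>-><E> <B> we get {u}. So FIRST(<B>) = {u}.
FOLLOW(<S>) includes $ since <S> is the start symbol.
FOLLOW(<S>): <S> appears on no right-hand side. Thus FOLLOW(<S>) = {$}.
FOLLOW(<G>): in <S>-><E> <G> u, <G> is followed by u with FIRST {u}. Thus FOLLOW(<G>) = {u}.
FOLLOW(<B>): in <B>-><E> <B>, the suffix after <B> is empty (adds nothing new); in <G>->t <B> <E>, <B> is followed by <E> with FIRST {ε}; in <G>->t <B> <E>, the suffix after <B> is nullable, so FOLLOW(<B>) ⊇ FOLLOW(<G>) = {u}. Thus FOLLOW(<B>) = {u}.
FOLLOW(<E>): in <S>-><E> <G> u, <E> is followed by <G> u with FIRST {t, u}; in <B>-><E> <B>, <E> is followed by <B> with FIRST {u}; in <G>->t <B> <E>, the suffix after <E> is empty, so FOLLOW(<E>) ⊇ FOLLOW(<G>) = {u}. Thus FOLLOW(<E>) = {t, u}.
FOLLOW(<C>): in <B>->u <C>, the suffix after <C> is empty, so FOLLOW(<C>) ⊇ FOLLOW(<B>) = {u}. Thus FOLLOW(<C>) = {u}.

{t, u}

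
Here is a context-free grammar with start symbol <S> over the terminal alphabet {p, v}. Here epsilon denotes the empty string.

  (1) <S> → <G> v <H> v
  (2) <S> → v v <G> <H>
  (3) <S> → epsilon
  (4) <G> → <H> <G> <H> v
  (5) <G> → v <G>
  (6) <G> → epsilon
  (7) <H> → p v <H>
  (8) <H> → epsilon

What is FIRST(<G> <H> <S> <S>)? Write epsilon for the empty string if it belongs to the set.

{epsilon, p, v}

FIRST(<H>) = {epsilon, p}
FIRST(<G>) = {epsilon, p, v}  (via <H> <G> <H> v)
FIRST(<S>) = {epsilon, p, v}  (via <G> v <H> v)
FIRST(<G> <H> <S> <S>): take FIRST of each symbol in turn, carrying on past any symbol whose FIRST contains epsilon; result {epsilon, p, v}.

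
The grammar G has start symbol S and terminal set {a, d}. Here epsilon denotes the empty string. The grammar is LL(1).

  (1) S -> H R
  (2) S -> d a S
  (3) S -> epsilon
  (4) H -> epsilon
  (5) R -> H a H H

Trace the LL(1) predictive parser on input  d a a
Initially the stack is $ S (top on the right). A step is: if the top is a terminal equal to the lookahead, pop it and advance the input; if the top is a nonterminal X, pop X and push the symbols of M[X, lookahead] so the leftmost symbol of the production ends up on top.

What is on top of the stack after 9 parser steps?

H

step 1: stack=$ S  input=d a a $  — expand S -> d a S
step 2: stack=$ S a d  input=d a a $  — match d
step 3: stack=$ S a  input=a a $  — match a
step 4: stack=$ S  input=a $  — expand S -> H R
step 5: stack=$ R H  input=a $  — expand H -> epsilon
step 6: stack=$ R  input=a $  — expand R -> H a H H
step 7: stack=$ H H a H  input=a $  — expand H -> epsilon
step 8: stack=$ H H a  input=a $  — match a
step 9: stack=$ H H  input=$  — expand H -> epsilon
Stack after step 9: $ H (top = H).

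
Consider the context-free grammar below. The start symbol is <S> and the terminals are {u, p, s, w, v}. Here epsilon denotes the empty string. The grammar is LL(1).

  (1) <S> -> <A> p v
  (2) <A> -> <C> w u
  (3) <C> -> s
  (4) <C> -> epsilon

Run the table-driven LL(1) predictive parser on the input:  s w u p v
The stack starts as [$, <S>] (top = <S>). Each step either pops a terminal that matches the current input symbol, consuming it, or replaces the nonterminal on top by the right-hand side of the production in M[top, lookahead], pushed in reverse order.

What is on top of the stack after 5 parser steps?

u

     Stack          Input        Action
  1  $ <S>          s w u p v $  expand <S> -> <A> p v
  2  $ v p <A>      s w u p v $  expand <A> -> <C> w u
  3  $ v p u w <C>  s w u p v $  expand <C> -> s
  4  $ v p u w s    s w u p v $  match s
  5  $ v p u w      w u p v $    match w
Stack after step 5: $ v p u (top = u).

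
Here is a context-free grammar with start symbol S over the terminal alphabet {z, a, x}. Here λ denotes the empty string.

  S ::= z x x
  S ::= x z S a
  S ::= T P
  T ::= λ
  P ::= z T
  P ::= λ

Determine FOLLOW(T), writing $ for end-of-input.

{$, a, z}

FIRST(T) = {λ}
FIRST(P) = {λ, z}
FIRST(S) = {λ, x, z}  (via T P)
FOLLOW(S) includes $ since S is the start symbol.
FOLLOW(S): in S::=x z S a, S is followed by a with FIRST {a}. Thus FOLLOW(S) = {$, a}.
FOLLOW(P): in S::=T P, the suffix after P is empty, so FOLLOW(P) ⊇ FOLLOW(S) = {$, a}. Thus FOLLOW(P) = {$, a}.
FOLLOW(T): in S::=T P, T is followed by P with FIRST {λ, z}; in S::=T P, the suffix after T is nullable, so FOLLOW(T) ⊇ FOLLOW(S) = {$, a}; in P::=z T, the suffix after T is empty, so FOLLOW(T) ⊇ FOLLOW(P) = {$, a}. Thus FOLLOW(T) = {$, a, z}.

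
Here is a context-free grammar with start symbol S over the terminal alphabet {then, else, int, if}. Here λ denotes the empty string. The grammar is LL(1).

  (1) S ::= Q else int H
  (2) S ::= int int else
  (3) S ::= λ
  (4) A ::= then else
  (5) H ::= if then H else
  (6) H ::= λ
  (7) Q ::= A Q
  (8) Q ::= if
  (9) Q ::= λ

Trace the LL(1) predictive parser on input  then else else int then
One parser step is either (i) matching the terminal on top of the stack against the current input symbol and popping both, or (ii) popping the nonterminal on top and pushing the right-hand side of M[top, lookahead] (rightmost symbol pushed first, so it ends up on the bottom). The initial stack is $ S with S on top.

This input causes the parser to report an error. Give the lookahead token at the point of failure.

then

     Stack                     Input                      Action
  1  $ S                       then else else int then $  expand S ::= Q else int H
  2  $ H int else Q            then else else int then $  expand Q ::= A Q
  3  $ H int else Q A          then else else int then $  expand A ::= then else
  4  $ H int else Q else then  then else else int then $  match then
  5  $ H int else Q else       else else int then $       match else
  6  $ H int else Q            else int then $            expand Q ::= λ
  7  $ H int else              else int then $            match else
  8  $ H int                   int then $                 match int
  9  $ H                       then $                     error: M[H, then] is empty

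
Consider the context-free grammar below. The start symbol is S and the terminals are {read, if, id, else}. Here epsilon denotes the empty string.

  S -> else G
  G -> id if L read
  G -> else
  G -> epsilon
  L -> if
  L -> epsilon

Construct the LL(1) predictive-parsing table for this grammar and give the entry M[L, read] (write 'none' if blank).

FIRST(S): from S->else G we get {else}. So FIRST(S) = {else}.
FIRST(G): from G->id if L read we get {id}; from G->else we get {else}; from G->epsilon we get {epsilon}. So FIRST(G) = {epsilon, else, id}.
FIRST(L): from L->if we get {if}; from L->epsilon we get {epsilon}. So FIRST(L) = {epsilon, if}.
FOLLOW(S) includes $ since S is the start symbol.
FOLLOW(L): in G->id if L read, L is followed by read with FIRST {read}. Thus FOLLOW(L) = {read}.
For L -> if: FIRST(if) = {if}, so it goes in M[L, t] for t ∈ {if}.
For L -> epsilon: FIRST(epsilon) = {epsilon}, so it goes in M[L, t] for t ∈ {}; since epsilon ∈ FIRST, also for every t ∈ FOLLOW(L) = {read}.

L -> epsilon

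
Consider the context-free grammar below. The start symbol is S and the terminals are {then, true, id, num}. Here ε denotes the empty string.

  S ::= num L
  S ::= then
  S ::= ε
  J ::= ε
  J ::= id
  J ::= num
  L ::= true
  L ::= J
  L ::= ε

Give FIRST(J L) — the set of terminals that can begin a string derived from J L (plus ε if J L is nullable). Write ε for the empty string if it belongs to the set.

FIRST(S): from S::=num L we get {num}; from S::=then we get {then}; from S::=ε we get {ε}. So FIRST(S) = {ε, num, then}.
FIRST(J): from J::=ε we get {ε}; from J::=id we get {id}; from J::=num we get {num}. So FIRST(J) = {ε, id, num}.
FIRST(L): from L::=true we get {true}; from L::=J we get {ε, id, num}; from L::=ε we get {ε}. So FIRST(L) = {ε, id, num, true}.
FIRST(J L): take FIRST of each symbol in turn, carrying on past any symbol whose FIRST contains ε; result {ε, id, num, true}.

{ε, id, num, true}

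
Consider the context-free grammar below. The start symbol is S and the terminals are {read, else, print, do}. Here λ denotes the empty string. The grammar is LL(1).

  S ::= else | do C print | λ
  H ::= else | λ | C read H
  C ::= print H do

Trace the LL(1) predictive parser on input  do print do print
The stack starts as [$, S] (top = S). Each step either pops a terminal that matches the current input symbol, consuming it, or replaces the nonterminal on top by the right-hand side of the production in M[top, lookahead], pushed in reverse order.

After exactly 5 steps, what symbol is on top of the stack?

do

step 1: stack=$ S  input=do print do print $  — expand S ::= do C print
step 2: stack=$ print C do  input=do print do print $  — match do
step 3: stack=$ print C  input=print do print $  — expand C ::= print H do
step 4: stack=$ print do H print  input=print do print $  — match print
step 5: stack=$ print do H  input=do print $  — expand H ::= λ
Stack after step 5: $ print do (top = do).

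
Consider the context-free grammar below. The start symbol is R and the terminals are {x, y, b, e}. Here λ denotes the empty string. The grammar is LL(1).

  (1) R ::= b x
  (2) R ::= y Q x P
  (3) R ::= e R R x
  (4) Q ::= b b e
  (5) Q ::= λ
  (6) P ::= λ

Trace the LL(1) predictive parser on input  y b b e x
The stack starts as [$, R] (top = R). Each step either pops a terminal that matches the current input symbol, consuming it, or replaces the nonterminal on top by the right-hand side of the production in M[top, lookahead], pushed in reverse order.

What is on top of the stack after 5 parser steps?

     Stack        Input        Action
  1  $ R          y b b e x $  expand R ::= y Q x P
  2  $ P x Q y    y b b e x $  match y
  3  $ P x Q      b b e x $    expand Q ::= b b e
  4  $ P x e b b  b b e x $    match b
  5  $ P x e b    b e x $      match b
Stack after step 5: $ P x e (top = e).

e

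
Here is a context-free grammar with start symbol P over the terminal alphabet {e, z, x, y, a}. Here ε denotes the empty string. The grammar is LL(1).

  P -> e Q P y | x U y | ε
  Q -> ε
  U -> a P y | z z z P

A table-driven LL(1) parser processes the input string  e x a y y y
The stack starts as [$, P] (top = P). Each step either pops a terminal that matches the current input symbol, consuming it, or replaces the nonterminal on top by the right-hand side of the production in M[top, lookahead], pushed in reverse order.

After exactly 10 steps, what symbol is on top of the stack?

y

      Stack        Input          Action
   1  $ P          e x a y y y $  expand P -> e Q P y
   2  $ y P Q e    e x a y y y $  match e
   3  $ y P Q      x a y y y $    expand Q -> ε
   4  $ y P        x a y y y $    expand P -> x U y
   5  $ y y U x    x a y y y $    match x
   6  $ y y U      a y y y $      expand U -> a P y
   7  $ y y y P a  a y y y $      match a
   8  $ y y y P    y y y $        expand P -> ε
   9  $ y y y      y y y $        match y
  10  $ y y        y y $          match y
Stack after step 10: $ y (top = y).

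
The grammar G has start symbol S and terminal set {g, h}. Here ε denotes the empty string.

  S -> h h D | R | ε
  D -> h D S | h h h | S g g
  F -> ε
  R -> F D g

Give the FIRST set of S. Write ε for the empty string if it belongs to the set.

{ε, g, h}

FIRST(F) = {ε}
FIRST(S) = {ε, g, h}  (via R)
FIRST(D) = {g, h}  (via S g g)
FIRST(R) = {g, h}  (via F D g)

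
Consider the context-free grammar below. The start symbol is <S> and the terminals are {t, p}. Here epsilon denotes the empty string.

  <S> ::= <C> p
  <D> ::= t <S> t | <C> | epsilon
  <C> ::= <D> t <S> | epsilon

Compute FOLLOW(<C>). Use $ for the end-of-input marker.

{p, t}

FIRST(<S>) = {p, t}  (via <C> p)
FIRST(<D>) = {epsilon, t}  (via <C>)
FIRST(<C>) = {epsilon, t}  (via <D> t <S>)
FOLLOW(<S>) includes $ since <S> is the start symbol.
FOLLOW(<D>): in <C>::=<D> t <S>, <D> is followed by t <S> with FIRST {t}. Thus FOLLOW(<D>) = {t}.
FOLLOW(<C>): in <S>::=<C> p, <C> is followed by p with FIRST {p}; in <D>::=<C>, the suffix after <C> is empty, so FOLLOW(<C>) ⊇ FOLLOW(<D>) = {t}. Thus FOLLOW(<C>) = {p, t}.
FOLLOW(<S>): in <D>::=t <S> t, <S> is followed by t with FIRST {t}; in <C>::=<D> t <S>, the suffix after <S> is empty, so FOLLOW(<S>) ⊇ FOLLOW(<C>) = {p, t}. Thus FOLLOW(<S>) = {$, p, t}.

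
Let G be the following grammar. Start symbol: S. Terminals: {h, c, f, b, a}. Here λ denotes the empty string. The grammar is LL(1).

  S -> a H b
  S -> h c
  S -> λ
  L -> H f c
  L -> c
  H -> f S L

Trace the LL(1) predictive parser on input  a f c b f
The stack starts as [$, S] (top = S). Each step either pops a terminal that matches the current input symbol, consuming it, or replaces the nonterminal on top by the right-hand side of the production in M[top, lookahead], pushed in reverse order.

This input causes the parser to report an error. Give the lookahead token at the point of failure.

f

step 1: stack=$ S  input=a f c b f $  — expand S -> a H b
step 2: stack=$ b H a  input=a f c b f $  — match a
step 3: stack=$ b H  input=f c b f $  — expand H -> f S L
step 4: stack=$ b L S f  input=f c b f $  — match f
step 5: stack=$ b L S  input=c b f $  — expand S -> λ
step 6: stack=$ b L  input=c b f $  — expand L -> c
step 7: stack=$ b c  input=c b f $  — match c
step 8: stack=$ b  input=b f $  — match b
step 9: stack=$  input=f $  — error: stack empty but input remains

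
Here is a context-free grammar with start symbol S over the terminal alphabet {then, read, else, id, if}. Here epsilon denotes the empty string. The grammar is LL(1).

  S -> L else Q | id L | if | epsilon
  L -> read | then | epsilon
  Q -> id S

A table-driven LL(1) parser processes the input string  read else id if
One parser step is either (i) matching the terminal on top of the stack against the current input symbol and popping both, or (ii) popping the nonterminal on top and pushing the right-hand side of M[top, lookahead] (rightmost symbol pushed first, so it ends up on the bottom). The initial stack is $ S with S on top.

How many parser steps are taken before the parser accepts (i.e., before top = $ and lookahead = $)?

     Stack          Input              Action
  1  $ S            read else id if $  expand S -> L else Q
  2  $ Q else L     read else id if $  expand L -> read
  3  $ Q else read  read else id if $  match read
  4  $ Q else       else id if $       match else
  5  $ Q            id if $            expand Q -> id S
  6  $ S id         id if $            match id
  7  $ S            if $               expand S -> if
  8  $ if           if $               match if
Accept reached after 8 steps.

8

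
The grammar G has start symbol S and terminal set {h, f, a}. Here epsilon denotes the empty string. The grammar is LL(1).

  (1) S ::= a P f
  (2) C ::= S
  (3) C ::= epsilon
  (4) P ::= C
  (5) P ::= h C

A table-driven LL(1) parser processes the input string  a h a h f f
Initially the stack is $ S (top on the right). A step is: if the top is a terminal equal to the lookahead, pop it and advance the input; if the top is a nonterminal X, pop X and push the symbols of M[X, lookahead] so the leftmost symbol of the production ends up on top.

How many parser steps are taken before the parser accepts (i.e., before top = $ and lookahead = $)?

step 1: stack=$ S  input=a h a h f f $  — expand S ::= a P f
step 2: stack=$ f P a  input=a h a h f f $  — match a
step 3: stack=$ f P  input=h a h f f $  — expand P ::= h C
step 4: stack=$ f C h  input=h a h f f $  — match h
step 5: stack=$ f C  input=a h f f $  — expand C ::= S
step 6: stack=$ f S  input=a h f f $  — expand S ::= a P f
step 7: stack=$ f f P a  input=a h f f $  — match a
step 8: stack=$ f f P  input=h f f $  — expand P ::= h C
step 9: stack=$ f f C h  input=h f f $  — match h
step 10: stack=$ f f C  input=f f $  — expand C ::= epsilon
step 11: stack=$ f f  input=f f $  — match f
step 12: stack=$ f  input=f $  — match f
Accept reached after 12 steps.

12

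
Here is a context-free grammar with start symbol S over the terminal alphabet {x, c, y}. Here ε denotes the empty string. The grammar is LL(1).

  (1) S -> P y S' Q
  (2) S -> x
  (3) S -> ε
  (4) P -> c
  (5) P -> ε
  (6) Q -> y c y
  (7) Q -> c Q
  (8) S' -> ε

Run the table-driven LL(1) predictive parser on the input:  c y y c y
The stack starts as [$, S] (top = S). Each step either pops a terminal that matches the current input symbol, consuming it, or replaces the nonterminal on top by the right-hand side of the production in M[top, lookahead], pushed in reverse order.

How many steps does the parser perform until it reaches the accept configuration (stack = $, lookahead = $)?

step 1: stack=$ S  input=c y y c y $  — expand S -> P y S' Q
step 2: stack=$ Q S' y P  input=c y y c y $  — expand P -> c
step 3: stack=$ Q S' y c  input=c y y c y $  — match c
step 4: stack=$ Q S' y  input=y y c y $  — match y
step 5: stack=$ Q S'  input=y c y $  — expand S' -> ε
step 6: stack=$ Q  input=y c y $  — expand Q -> y c y
step 7: stack=$ y c y  input=y c y $  — match y
step 8: stack=$ y c  input=c y $  — match c
step 9: stack=$ y  input=y $  — match y
Accept reached after 9 steps.

9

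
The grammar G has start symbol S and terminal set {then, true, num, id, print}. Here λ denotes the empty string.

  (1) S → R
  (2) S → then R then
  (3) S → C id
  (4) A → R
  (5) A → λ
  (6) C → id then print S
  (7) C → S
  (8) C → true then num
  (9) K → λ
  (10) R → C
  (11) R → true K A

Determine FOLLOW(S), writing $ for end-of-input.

FIRST(K) = {λ}
FIRST(S) = {id, then, true}  (via R, C id)
FIRST(C) = {id, then, true}  (via S)
FIRST(R) = {id, then, true}  (via C)
FIRST(A) = {λ, id, then, true}  (via R)
FOLLOW(S) includes $ since S is the start symbol.
FOLLOW(S): in C→id then print S, the suffix after S is empty, so FOLLOW(S) ⊇ FOLLOW(C) = {$, id, then}; in C→S, the suffix after S is empty, so FOLLOW(S) ⊇ FOLLOW(C) = {$, id, then}. Thus FOLLOW(S) = {$, id, then}.
FOLLOW(A): in R→true K A, the suffix after A is empty, so FOLLOW(A) ⊇ FOLLOW(R) = {$, id, then}. Thus FOLLOW(A) = {$, id, then}.
FOLLOW(R): in S→R, the suffix after R is empty, so FOLLOW(R) ⊇ FOLLOW(S) = {$, id, then}; in S→then R then, R is followed by then with FIRST {then}; in A→R, the suffix after R is empty, so FOLLOW(R) ⊇ FOLLOW(A) = {$, id, then}. Thus FOLLOW(R) = {$, id, then}.
FOLLOW(C): in S→C id, C is followed by id with FIRST {id}; in R→C, the suffix after C is empty, so FOLLOW(C) ⊇ FOLLOW(R) = {$, id, then}. Thus FOLLOW(C) = {$, id, then}.
FOLLOW(K): in R→true K A, K is followed by A with FIRST {λ, id, then, true}; in R→true K A, the suffix after K is nullable, so FOLLOW(K) ⊇ FOLLOW(R) = {$, id, then}. Thus FOLLOW(K) = {$, id, then, true}.

{$, id, then}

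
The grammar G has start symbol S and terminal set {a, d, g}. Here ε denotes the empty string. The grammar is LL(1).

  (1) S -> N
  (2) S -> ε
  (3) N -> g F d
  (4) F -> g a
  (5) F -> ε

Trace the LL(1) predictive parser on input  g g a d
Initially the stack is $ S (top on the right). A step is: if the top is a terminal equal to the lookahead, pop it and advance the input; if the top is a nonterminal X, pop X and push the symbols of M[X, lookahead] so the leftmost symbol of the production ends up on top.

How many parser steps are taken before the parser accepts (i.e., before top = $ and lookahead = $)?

7

step 1: stack=$ S  input=g g a d $  — expand S -> N
step 2: stack=$ N  input=g g a d $  — expand N -> g F d
step 3: stack=$ d F g  input=g g a d $  — match g
step 4: stack=$ d F  input=g a d $  — expand F -> g a
step 5: stack=$ d a g  input=g a d $  — match g
step 6: stack=$ d a  input=a d $  — match a
step 7: stack=$ d  input=d $  — match d
Accept reached after 7 steps.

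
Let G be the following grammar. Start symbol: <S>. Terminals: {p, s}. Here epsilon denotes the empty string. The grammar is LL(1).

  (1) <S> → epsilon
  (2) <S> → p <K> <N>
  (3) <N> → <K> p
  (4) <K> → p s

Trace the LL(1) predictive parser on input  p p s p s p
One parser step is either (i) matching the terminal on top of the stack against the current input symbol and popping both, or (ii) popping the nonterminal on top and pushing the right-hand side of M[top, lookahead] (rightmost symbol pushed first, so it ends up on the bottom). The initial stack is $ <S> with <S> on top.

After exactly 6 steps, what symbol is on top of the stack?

     Stack        Input          Action
  1  $ <S>        p p s p s p $  expand <S> → p <K> <N>
  2  $ <N> <K> p  p p s p s p $  match p
  3  $ <N> <K>    p s p s p $    expand <K> → p s
  4  $ <N> s p    p s p s p $    match p
  5  $ <N> s      s p s p $      match s
  6  $ <N>        p s p $        expand <N> → <K> p
Stack after step 6: $ p <K> (top = <K>).

<K>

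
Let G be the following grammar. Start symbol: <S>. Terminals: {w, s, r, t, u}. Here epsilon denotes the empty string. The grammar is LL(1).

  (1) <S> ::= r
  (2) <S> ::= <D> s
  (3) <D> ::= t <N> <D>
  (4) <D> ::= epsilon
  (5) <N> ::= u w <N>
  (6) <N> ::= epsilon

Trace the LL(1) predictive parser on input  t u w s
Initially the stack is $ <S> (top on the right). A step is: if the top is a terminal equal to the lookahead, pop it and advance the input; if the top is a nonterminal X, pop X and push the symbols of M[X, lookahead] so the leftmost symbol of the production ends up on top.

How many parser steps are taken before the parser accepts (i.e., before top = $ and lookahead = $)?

step 1: stack=$ <S>  input=t u w s $  — expand <S> ::= <D> s
step 2: stack=$ s <D>  input=t u w s $  — expand <D> ::= t <N> <D>
step 3: stack=$ s <D> <N> t  input=t u w s $  — match t
step 4: stack=$ s <D> <N>  input=u w s $  — expand <N> ::= u w <N>
step 5: stack=$ s <D> <N> w u  input=u w s $  — match u
step 6: stack=$ s <D> <N> w  input=w s $  — match w
step 7: stack=$ s <D> <N>  input=s $  — expand <N> ::= epsilon
step 8: stack=$ s <D>  input=s $  — expand <D> ::= epsilon
step 9: stack=$ s  input=s $  — match s
Accept reached after 9 steps.

9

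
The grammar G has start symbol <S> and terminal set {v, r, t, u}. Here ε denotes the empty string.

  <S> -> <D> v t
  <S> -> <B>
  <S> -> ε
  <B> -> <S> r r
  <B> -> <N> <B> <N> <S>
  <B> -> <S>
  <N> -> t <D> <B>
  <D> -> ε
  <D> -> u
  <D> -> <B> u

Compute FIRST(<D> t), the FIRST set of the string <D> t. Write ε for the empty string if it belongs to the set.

FIRST(<N>) = {t}
FIRST(<S>) = {ε, r, t, u, v}  (via <D> v t, <B>)
FIRST(<B>) = {ε, r, t, u, v}  (via <S> r r, <N> <B> <N> <S>, <S>)
FIRST(<D>) = {ε, r, t, u, v}  (via <B> u)
FIRST(<D> t): take FIRST of each symbol in turn, carrying on past any symbol whose FIRST contains ε; result {r, t, u, v}.

{r, t, u, v}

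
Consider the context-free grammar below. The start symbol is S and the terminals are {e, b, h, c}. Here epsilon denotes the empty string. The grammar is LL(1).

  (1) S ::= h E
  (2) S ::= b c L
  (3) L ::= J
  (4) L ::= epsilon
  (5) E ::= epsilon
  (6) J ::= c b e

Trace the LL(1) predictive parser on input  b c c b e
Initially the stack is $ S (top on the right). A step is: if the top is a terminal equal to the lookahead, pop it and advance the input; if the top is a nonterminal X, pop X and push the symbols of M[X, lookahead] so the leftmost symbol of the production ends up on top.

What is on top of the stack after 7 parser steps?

step 1: stack=$ S  input=b c c b e $  — expand S ::= b c L
step 2: stack=$ L c b  input=b c c b e $  — match b
step 3: stack=$ L c  input=c c b e $  — match c
step 4: stack=$ L  input=c b e $  — expand L ::= J
step 5: stack=$ J  input=c b e $  — expand J ::= c b e
step 6: stack=$ e b c  input=c b e $  — match c
step 7: stack=$ e b  input=b e $  — match b
Stack after step 7: $ e (top = e).

e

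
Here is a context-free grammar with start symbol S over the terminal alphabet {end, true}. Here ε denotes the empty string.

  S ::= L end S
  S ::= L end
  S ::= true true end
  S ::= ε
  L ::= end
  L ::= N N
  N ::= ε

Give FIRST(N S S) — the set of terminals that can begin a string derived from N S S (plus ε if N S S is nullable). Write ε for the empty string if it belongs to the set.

{ε, end, true}

FIRST(N) = {ε}
FIRST(L) = {ε, end}  (via N N)
FIRST(S) = {ε, end, true}  (via L end S, L end)
FIRST(N S S): take FIRST of each symbol in turn, carrying on past any symbol whose FIRST contains ε; result {ε, end, true}.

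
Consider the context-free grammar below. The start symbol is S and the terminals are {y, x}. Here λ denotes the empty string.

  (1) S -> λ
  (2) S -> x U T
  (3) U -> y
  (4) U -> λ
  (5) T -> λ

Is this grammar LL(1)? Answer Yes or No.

FIRST(S) = {λ, x}
FIRST(U) = {λ, y}
FIRST(T) = {λ}
FOLLOW(S) = {$}
FOLLOW(U) = {$}
FOLLOW(T) = {$}
Each cell of M receives at most one production.

Yes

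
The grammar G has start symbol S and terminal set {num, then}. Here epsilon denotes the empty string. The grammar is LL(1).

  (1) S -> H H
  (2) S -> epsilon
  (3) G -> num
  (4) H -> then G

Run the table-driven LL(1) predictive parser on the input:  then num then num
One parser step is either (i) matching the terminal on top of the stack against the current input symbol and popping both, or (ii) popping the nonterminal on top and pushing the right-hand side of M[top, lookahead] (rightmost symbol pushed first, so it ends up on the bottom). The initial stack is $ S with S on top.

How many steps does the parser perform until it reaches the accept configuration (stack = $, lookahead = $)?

step 1: stack=$ S  input=then num then num $  — expand S -> H H
step 2: stack=$ H H  input=then num then num $  — expand H -> then G
step 3: stack=$ H G then  input=then num then num $  — match then
step 4: stack=$ H G  input=num then num $  — expand G -> num
step 5: stack=$ H num  input=num then num $  — match num
step 6: stack=$ H  input=then num $  — expand H -> then G
step 7: stack=$ G then  input=then num $  — match then
step 8: stack=$ G  input=num $  — expand G -> num
step 9: stack=$ num  input=num $  — match num
Accept reached after 9 steps.

9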